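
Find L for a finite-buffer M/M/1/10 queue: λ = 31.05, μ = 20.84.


ρ = 31.05/20.84 = 1.4899
L = ρ[1 − (K+1)ρ^K + Kρ^(K+1)] / [(1−ρ)(1−ρ^(K+1))]
Numerator: 1.4899·(1 − 11·53.906222 + 10·80.316133) = 314.661178
Denominator: (-0.4899)·(-79.316133) = 38.858816
L = 314.661178/38.858816 = 8.0975

Final: 8.0975


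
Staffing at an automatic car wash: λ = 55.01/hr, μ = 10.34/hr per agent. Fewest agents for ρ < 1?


Stability requires cμ > λ ⇔ c > λ/μ.
λ/μ = 55.01/10.34 = 5.3201
Minimum integer c = ⌊5.3201⌋ + 1 = 6
Check: 6·10.34 = 62.04 > 55.01, while 5·10.34 = 51.70 ≤ 55.01

Final: 6 servers


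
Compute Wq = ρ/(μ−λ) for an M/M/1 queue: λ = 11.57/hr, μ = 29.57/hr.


ρ = 11.57/29.57 = 0.3913
Wq = ρ/(μ−λ) = 0.3913/(29.57 − 11.57) = 0.3913/18.00 = 0.02174 hr

Final: 0.02174 hr


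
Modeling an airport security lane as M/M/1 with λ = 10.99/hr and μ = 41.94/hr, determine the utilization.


ρ = λ/μ = 10.99/41.94 = 0.2620

Final: 0.2620


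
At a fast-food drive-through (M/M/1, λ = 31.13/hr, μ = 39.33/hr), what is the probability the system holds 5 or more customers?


ρ = 31.13/39.33 = 0.7915
P(N ≥ n) = ρ^n = 0.7915^5 = 0.310653

Final: 0.310653


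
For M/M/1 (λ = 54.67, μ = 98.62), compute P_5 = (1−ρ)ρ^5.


ρ = 54.67/98.62 = 0.5544
P_n = (1−ρ)·ρ^n = (1 − 0.5544)·0.5544^5 = 0.4456·0.052350 = 0.023330

Final: 0.023330


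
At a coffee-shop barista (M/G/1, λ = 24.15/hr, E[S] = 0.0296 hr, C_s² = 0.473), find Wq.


ρ = λ·E[S] = 24.15·0.0296 = 0.7148
E[S²] = E[S]²(1+C_s²) = 0.0296²·(1+0.473) = 0.001291
Wq = λ·E[S²]/(2(1−ρ)) = 24.15·0.001291/(2·0.2852) = 0.05465 hr

Final: 0.05465 hr


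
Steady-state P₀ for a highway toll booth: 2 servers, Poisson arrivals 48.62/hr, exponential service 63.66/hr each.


a = λ/μ = 48.62/63.66 = 0.7637; ρ = a/c = 0.3819
Σ_{k=0}^{1} a^k/k! (terms k=0..1) = 1.00000 + 0.76374 = 1.76374
Tail: a^2/(2!(1−ρ)) = 0.58331/(2·0.6181) = 0.47183
P₀ = 1/(1.76374 + 0.47183) = 1/2.23558 = 0.447312

Final: 0.447312


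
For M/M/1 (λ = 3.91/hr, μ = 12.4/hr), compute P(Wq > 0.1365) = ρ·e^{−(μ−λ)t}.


ρ = 3.91/12.4 = 0.3153
P(Wq > t) = ρ·e^{−(μ−λ)t} = 0.3153·e^{−1.1589}
= 0.3153·0.313836 = 0.098960

Final: 0.098960


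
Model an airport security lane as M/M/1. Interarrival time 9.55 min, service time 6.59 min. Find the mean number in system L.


λ = 60/9.55 = 6.2827 /hr
μ = 60/6.59 = 9.1047 /hr
ρ = λ/μ = 6.2827/9.1047 = 0.6901
L = ρ/(1−ρ) = 0.6901/0.3099 = 2.2264

Final: 2.2264


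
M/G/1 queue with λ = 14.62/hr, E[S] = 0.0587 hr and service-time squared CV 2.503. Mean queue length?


ρ = λ·E[S] = 14.62·0.0587 = 0.8582
Lq = ρ²(1+C_s²)/(2(1−ρ)) = 0.7365·(1+2.503)/(2·0.1418)
= 0.7365·3.5030/0.2836 = 9.09675

Final: 9.09675


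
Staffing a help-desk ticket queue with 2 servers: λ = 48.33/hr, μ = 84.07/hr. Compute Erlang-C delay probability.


a = λ/μ = 0.5749; ρ = a/2 = 0.2874
P₀ = 0.553472 (from M/M/c formula)
C(c,a) = [a^c/(c!(1−ρ))]·P₀ = [0.33048/(2·0.7126)]·0.553472
= 0.23190·0.553472 = 0.128350

Final: 0.128350


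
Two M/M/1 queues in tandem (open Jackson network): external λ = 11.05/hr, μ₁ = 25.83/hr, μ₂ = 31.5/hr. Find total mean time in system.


Each node sees arrival rate λ = 11.05/hr (tandem ⇒ throughput preserved).
W₁ = 1/(μ₁−λ) = 1/(25.83−11.05) = 0.06766 hr
W₂ = 1/(μ₂−λ) = 1/(31.5−11.05) = 0.04890 hr
W_total = W₁ + W₂ = 0.06766 + 0.04890 = 0.11656 hr

Final: 0.11656 hr


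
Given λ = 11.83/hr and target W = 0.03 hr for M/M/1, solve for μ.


W = 1/(μ−λ) ⇒ μ − λ = 1/W = 1/0.03 = 33.3333
μ = λ + 1/W = 11.83 + 33.3333 = 45.1633 per hr

Final: 45.1633 /hr


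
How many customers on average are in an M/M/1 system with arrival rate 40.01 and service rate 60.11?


ρ = λ/μ = 40.01/60.11 = 0.6656
L = ρ/(1−ρ) = 0.6656/(1 − 0.6656) = 0.6656/0.3344 = 1.9905

Final: 1.9905


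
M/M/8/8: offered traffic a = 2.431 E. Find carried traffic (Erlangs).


B(8,2.431) = 0.002663 (Erlang-B)
Carried load = a(1 − B) = 2.431·(1 − 0.002663) = 2.431·0.997337 = 2.4245 E

Final: 2.4245 Erlangs


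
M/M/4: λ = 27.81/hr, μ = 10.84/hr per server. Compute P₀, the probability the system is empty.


a = λ/μ = 27.81/10.84 = 2.5655; ρ = a/c = 0.6414
Σ_{k=0}^{3} a^k/k! (terms k=0..3) = 1.00000 + 2.56550 + 3.29089 + 2.81426 = 9.67065
Tail: a^4/(4!(1−ρ)) = 43.31984/(24·0.3586) = 5.03309
P₀ = 1/(9.67065 + 5.03309) = 1/14.70373 = 0.068010

Final: 0.068010


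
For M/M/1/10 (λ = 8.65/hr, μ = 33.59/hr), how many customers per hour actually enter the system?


ρ = 0.2575; P_K = (1−ρ)ρ^10/(1−ρ^11) = 0.0000009522
λ_eff = λ(1 − P_K) = 8.65·(1 − 0.0000009522) = 8.65·0.999999 = 8.6500 /hr

Final: 8.6500 /hr


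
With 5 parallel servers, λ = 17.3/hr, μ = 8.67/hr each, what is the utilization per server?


ρ = λ/(cμ) = 17.3/(5·8.67) = 17.3/43.35 = 0.3991

Final: 0.3991


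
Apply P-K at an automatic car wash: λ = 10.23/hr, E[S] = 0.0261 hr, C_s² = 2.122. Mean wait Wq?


ρ = λ·E[S] = 10.23·0.0261 = 0.2670
E[S²] = E[S]²(1+C_s²) = 0.0261²·(1+2.122) = 0.002127
Wq = λ·E[S²]/(2(1−ρ)) = 10.23·0.002127/(2·0.7330) = 0.01484 hr

Final: 0.01484 hr


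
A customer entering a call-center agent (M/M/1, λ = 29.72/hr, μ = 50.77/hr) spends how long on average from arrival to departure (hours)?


W = 1/(μ−λ) = 1/(50.77 − 29.72) = 1/21.05 = 0.04751 hr

Final: 0.04751 hr


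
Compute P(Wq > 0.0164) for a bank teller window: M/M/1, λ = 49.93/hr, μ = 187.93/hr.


ρ = 49.93/187.93 = 0.2657
P(Wq > t) = ρ·e^{−(μ−λ)t} = 0.2657·e^{−2.2632}
= 0.2657·0.104017 = 0.027636

Final: 0.027636


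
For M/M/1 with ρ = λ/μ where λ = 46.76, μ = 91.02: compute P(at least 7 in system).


ρ = 46.76/91.02 = 0.5137
P(N ≥ n) = ρ^n = 0.5137^7 = 0.009444

Final: 0.009444


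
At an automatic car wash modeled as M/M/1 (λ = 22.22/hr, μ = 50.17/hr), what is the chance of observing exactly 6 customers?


ρ = 22.22/50.17 = 0.4429
P_n = (1−ρ)·ρ^n = (1 − 0.4429)·0.4429^6 = 0.5571·0.007547 = 0.004205

Final: 0.004205


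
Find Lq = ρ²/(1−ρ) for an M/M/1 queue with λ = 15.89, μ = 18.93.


ρ = 15.89/18.93 = 0.8394
Lq = ρ²/(1−ρ) = 0.7046/0.1606 = 4.3876

Final: 4.3876


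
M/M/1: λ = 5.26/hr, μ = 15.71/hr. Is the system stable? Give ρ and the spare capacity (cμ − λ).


Total capacity cμ = 1·15.71 = 15.71/hr
ρ = λ/(cμ) = 5.26/15.71 = 0.3348
Stable ⇔ ρ < 1: YES
Spare capacity = cμ − λ = 15.71 − 5.26 = 10.45/hr

Final: ρ = 0.3348; stable; margin = 10.45/hr


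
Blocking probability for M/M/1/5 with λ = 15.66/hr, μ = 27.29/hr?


ρ = λ/μ = 15.66/27.29 = 0.5738
P_K = (1−ρ)ρ^K/(1−ρ^(K+1)) = (0.4262·0.062222)/(1 − 0.035705)
= 0.026517/0.964295 = 0.027498

Final: 0.027498


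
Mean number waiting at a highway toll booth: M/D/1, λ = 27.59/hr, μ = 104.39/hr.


ρ = 27.59/104.39 = 0.2643
M/D/1: Lq = ρ²/(2(1−ρ)) = 0.06985/(2·0.7357) = 0.04747

Final: 0.04747


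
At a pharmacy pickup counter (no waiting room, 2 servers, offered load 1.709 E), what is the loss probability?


B(c,a) = (a^c/c!) / Σ_{k=0}^{c} a^k/k!
a^2/2! = 1.460341
Σ terms (k=0..2): 1.00000 + 1.70900 + 1.46034 = 4.169341
B = 1.460341/4.169341 = 0.350257

Final: 0.350257


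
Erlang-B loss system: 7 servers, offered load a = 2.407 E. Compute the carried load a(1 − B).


B(7,2.407) = 0.008395 (Erlang-B)
Carried load = a(1 − B) = 2.407·(1 − 0.008395) = 2.407·0.991605 = 2.3868 E

Final: 2.3868 Erlangs


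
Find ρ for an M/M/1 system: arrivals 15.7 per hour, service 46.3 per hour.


ρ = λ/μ = 15.7/46.3 = 0.3391

Final: 0.3391


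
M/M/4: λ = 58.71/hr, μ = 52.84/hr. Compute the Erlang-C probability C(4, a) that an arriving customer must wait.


a = λ/μ = 1.1111; ρ = a/4 = 0.2778
P₀ = 0.328419 (from M/M/c formula)
C(c,a) = [a^c/(c!(1−ρ))]·P₀ = [1.52404/(24·0.7222)]·0.328419
= 0.08792·0.328419 = 0.028876

Final: 0.028876


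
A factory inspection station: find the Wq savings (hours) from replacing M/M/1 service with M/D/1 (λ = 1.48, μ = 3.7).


ρ = 1.48/3.7 = 0.4000
Wq(M/M/1) = ρ/(μ−λ) = 0.4000/2.22 = 0.18018 hr
Wq(M/D/1) = ρ/(2(μ−λ)) = 0.09009 hr
Savings = 0.18018 − 0.09009 = 0.09009 hr

Final: 0.09009 hr


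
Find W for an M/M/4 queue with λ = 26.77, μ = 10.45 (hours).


a = 2.5617; ρ = 0.6404; P₀ = 0.068329
Lq = P₀·a^c·ρ/(c!(1−ρ)²) = 0.60733
Wq = Lq/λ = 0.60733/26.77 = 0.02269 hr
W = Wq + 1/μ = 0.02269 + 0.09569 = 0.11838 hr

Final: 0.11838 hr


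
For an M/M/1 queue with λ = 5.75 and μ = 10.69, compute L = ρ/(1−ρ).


ρ = λ/μ = 5.75/10.69 = 0.5379
L = ρ/(1−ρ) = 0.5379/(1 − 0.5379) = 0.5379/0.4621 = 1.1640

Final: 1.1640


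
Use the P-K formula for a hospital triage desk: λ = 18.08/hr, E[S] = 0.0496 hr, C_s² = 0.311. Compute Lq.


ρ = λ·E[S] = 18.08·0.0496 = 0.8968
Lq = ρ²(1+C_s²)/(2(1−ρ)) = 0.8042·(1+0.311)/(2·0.1032)
= 0.8042·1.3110/0.2065 = 5.10644

Final: 5.10644


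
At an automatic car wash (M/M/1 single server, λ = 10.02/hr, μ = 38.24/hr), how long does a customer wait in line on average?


ρ = 10.02/38.24 = 0.2620
Wq = ρ/(μ−λ) = 0.2620/(38.24 − 10.02) = 0.2620/28.22 = 0.009285 hr

Final: 0.009285 hr


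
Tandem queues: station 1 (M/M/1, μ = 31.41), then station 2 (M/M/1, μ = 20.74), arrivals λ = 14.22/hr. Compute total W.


Each node sees arrival rate λ = 14.22/hr (tandem ⇒ throughput preserved).
W₁ = 1/(μ₁−λ) = 1/(31.41−14.22) = 0.05817 hr
W₂ = 1/(μ₂−λ) = 1/(20.74−14.22) = 0.15337 hr
W_total = W₁ + W₂ = 0.05817 + 0.15337 = 0.21155 hr

Final: 0.21155 hr


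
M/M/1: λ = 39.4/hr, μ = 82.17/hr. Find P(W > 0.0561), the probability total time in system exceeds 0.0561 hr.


W ~ Exponential(μ−λ) for M/M/1.
μ − λ = 82.17 − 39.4 = 42.7700
P(W > t) = e^{−(μ−λ)t} = e^{−2.3994} = 0.090773

Final: 0.090773


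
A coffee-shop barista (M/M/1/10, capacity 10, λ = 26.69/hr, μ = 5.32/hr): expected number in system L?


ρ = 26.69/5.32 = 5.0169
L = ρ[1 − (K+1)ρ^K + Kρ^(K+1)] / [(1−ρ)(1−ρ^(K+1))]
Numerator: 5.0169·(1 − 11·10101117.311852 + 10·50676470.122804) = 1984955426.857127
Denominator: (-4.0169)·(-50676469.122804) = 203563185.179384
L = 1984955426.857127/203563185.179384 = 9.7511

Final: 9.7511


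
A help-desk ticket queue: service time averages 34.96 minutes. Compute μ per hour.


μ = 1/(service time) in consistent units.
1 hour = 60 min, so μ = 60/34.96 = 1.7162 per hour

Final: 1.7162 /hr


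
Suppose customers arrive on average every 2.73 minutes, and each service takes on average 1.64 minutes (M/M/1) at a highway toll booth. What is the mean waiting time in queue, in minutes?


λ = 60/2.73 = 21.9780 /hr
μ = 60/1.64 = 36.5854 /hr
ρ = λ/μ = 21.9780/36.5854 = 0.6007
Wq = ρ/(μ−λ) = 0.6007/(36.5854−21.9780) = 0.04113 hr
In minutes: 0.04113·60 = 2.468 min

Final: 2.468 min


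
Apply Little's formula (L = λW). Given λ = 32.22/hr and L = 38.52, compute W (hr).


W = L/λ = 38.52/32.22 = 1.1955 hr

Final: 1.1955 hr


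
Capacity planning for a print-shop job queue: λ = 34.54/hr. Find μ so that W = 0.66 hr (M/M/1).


W = 1/(μ−λ) ⇒ μ − λ = 1/W = 1/0.66 = 1.5152
μ = λ + 1/W = 34.54 + 1.5152 = 36.0552 per hr

Final: 36.0552 /hr


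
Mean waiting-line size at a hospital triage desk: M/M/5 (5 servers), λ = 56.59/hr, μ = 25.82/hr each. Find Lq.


a = λ/μ = 2.1917; ρ = a/5 = 0.4383
P₀ = 0.110375
Lq = P₀·a^c·ρ / (c!·(1−ρ)²) = 0.110375·50.57283·0.4383/(120·0.31546)
= 0.06464

Final: 0.06464


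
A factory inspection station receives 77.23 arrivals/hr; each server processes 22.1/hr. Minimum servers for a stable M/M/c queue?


Stability requires cμ > λ ⇔ c > λ/μ.
λ/μ = 77.23/22.1 = 3.4946
Minimum integer c = ⌊3.4946⌋ + 1 = 4
Check: 4·22.1 = 88.40 > 77.23, while 3·22.1 = 66.30 ≤ 77.23

Final: 4 servers


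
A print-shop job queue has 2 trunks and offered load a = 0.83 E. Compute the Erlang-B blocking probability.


B(c,a) = (a^c/c!) / Σ_{k=0}^{c} a^k/k!
a^2/2! = 0.344450
Σ terms (k=0..2): 1.00000 + 0.83000 + 0.34445 = 2.174450
B = 0.344450/2.174450 = 0.158408

Final: 0.158408


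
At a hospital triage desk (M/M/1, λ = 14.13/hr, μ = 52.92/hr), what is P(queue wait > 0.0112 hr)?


ρ = 14.13/52.92 = 0.2670
P(Wq > t) = ρ·e^{−(μ−λ)t} = 0.2670·e^{−0.4344}
= 0.2670·0.647622 = 0.172919

Final: 0.172919


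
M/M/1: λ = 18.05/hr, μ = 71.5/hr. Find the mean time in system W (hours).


W = 1/(μ−λ) = 1/(71.5 − 18.05) = 1/53.45 = 0.01871 hr

Final: 0.01871 hr


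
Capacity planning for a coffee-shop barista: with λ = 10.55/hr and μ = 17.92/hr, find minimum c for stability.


Stability requires cμ > λ ⇔ c > λ/μ.
λ/μ = 10.55/17.92 = 0.5887
Minimum integer c = ⌊0.5887⌋ + 1 = 1
Check: 1·17.92 = 17.92 > 10.55, while 0·17.92 = 0.00 ≤ 10.55

Final: 1 servers


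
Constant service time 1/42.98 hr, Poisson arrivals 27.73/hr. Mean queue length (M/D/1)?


ρ = 27.73/42.98 = 0.6452
M/D/1: Lq = ρ²/(2(1−ρ)) = 0.4163/(2·0.3548) = 0.58659

Final: 0.58659


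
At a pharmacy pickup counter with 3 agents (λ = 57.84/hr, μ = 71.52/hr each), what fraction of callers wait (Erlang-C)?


a = λ/μ = 0.8087; ρ = a/3 = 0.2696
P₀ = 0.443177 (from M/M/c formula)
C(c,a) = [a^c/(c!(1−ρ))]·P₀ = [0.52894/(6·0.7304)]·0.443177
= 0.12069·0.443177 = 0.053488

Final: 0.053488


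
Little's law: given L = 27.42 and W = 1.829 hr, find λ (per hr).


λ = L/W = 27.42/1.829 = 14.9918 /hr

Final: 14.9918 /hr


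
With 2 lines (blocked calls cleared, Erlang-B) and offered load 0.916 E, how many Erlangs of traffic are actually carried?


B(2,0.916) = 0.179629 (Erlang-B)
Carried load = a(1 − B) = 0.916·(1 − 0.179629) = 0.916·0.820371 = 0.7515 E

Final: 0.7515 Erlangs


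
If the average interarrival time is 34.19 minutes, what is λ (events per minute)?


λ = 1/(interarrival time) in consistent units.
1 minute = 1 min, so λ = 1/34.19 = 0.02925 per minute

Final: 0.02925 /min


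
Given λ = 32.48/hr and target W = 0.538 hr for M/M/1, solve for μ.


W = 1/(μ−λ) ⇒ μ − λ = 1/W = 1/0.538 = 1.8587
μ = λ + 1/W = 32.48 + 1.8587 = 34.3387 per hr

Final: 34.3387 /hr


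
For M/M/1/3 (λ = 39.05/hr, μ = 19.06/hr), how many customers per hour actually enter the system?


ρ = 2.0488; P_K = (1−ρ)ρ^3/(1−ρ^4) = 0.542710
λ_eff = λ(1 − P_K) = 39.05·(1 − 0.542710) = 39.05·0.457290 = 17.8572 /hr

Final: 17.8572 /hr


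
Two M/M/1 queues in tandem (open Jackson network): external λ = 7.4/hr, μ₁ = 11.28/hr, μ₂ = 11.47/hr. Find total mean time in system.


Each node sees arrival rate λ = 7.4/hr (tandem ⇒ throughput preserved).
W₁ = 1/(μ₁−λ) = 1/(11.28−7.4) = 0.25773 hr
W₂ = 1/(μ₂−λ) = 1/(11.47−7.4) = 0.24570 hr
W_total = W₁ + W₂ = 0.25773 + 0.24570 = 0.50343 hr

Final: 0.50343 hr


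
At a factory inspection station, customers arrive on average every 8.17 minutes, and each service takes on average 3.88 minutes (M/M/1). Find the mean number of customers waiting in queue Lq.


λ = 60/8.17 = 7.3439 /hr
μ = 60/3.88 = 15.4639 /hr
ρ = λ/μ = 7.3439/15.4639 = 0.4749
Lq = ρ²/(1−ρ) = 0.2255/0.5251 = 0.4295

Final: 0.4295


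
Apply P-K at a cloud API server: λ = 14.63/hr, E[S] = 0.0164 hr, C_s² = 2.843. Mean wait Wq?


ρ = λ·E[S] = 14.63·0.0164 = 0.2399
E[S²] = E[S]²(1+C_s²) = 0.0164²·(1+2.843) = 0.001034
Wq = λ·E[S²]/(2(1−ρ)) = 14.63·0.001034/(2·0.7601) = 0.009948 hr

Final: 0.009948 hr


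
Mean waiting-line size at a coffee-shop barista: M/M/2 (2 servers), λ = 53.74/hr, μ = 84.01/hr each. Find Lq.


a = λ/μ = 0.6397; ρ = a/2 = 0.3198
P₀ = 0.515332
Lq = P₀·a^c·ρ / (c!·(1−ρ)²) = 0.515332·0.40920·0.3198/(2·0.46261)
= 0.07290

Final: 0.07290


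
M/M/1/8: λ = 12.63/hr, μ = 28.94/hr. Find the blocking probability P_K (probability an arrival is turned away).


ρ = λ/μ = 12.63/28.94 = 0.4364
P_K = (1−ρ)ρ^K/(1−ρ^(K+1)) = (0.5636·0.001316)/(1 − 0.0005743)
= 0.0007416/0.999426 = 0.0007421

Final: 0.0007421


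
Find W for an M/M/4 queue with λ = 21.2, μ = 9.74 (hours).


a = 2.1766; ρ = 0.5441; P₀ = 0.107348
Lq = P₀·a^c·ρ/(c!(1−ρ)²) = 0.26288
Wq = Lq/λ = 0.26288/21.2 = 0.01240 hr
W = Wq + 1/μ = 0.01240 + 0.10267 = 0.11507 hr

Final: 0.11507 hr


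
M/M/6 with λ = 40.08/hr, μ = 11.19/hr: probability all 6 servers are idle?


a = λ/μ = 40.08/11.19 = 3.5818; ρ = a/c = 0.5970
Σ_{k=0}^{5} a^k/k! (terms k=0..5) = 1.00000 + 3.58177 + 6.41454 + 7.65846 + 6.85771 + 4.91255 = 30.42503
Tail: a^6/(6!(1−ρ)) = 2111.47410/(720·0.4030) = 7.27624
P₀ = 1/(30.42503 + 7.27624) = 1/37.70127 = 0.026524

Final: 0.026524


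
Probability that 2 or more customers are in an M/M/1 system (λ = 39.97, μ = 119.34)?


ρ = 39.97/119.34 = 0.3349
P(N ≥ n) = ρ^n = 0.3349^2 = 0.112175

Final: 0.112175


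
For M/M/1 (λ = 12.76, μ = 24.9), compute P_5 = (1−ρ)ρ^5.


ρ = 12.76/24.9 = 0.5124
P_n = (1−ρ)·ρ^n = (1 − 0.5124)·0.5124^5 = 0.4876·0.035339 = 0.017230

Final: 0.017230


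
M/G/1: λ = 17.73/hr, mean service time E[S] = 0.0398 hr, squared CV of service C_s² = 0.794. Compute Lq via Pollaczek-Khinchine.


ρ = λ·E[S] = 17.73·0.0398 = 0.7057
Lq = ρ²(1+C_s²)/(2(1−ρ)) = 0.4979·(1+0.794)/(2·0.2943)
= 0.4979·1.7940/0.5887 = 1.51746

Final: 1.51746


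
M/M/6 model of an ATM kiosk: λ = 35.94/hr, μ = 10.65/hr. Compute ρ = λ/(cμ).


ρ = λ/(cμ) = 35.94/(6·10.65) = 35.94/63.90 = 0.5624

Final: 0.5624


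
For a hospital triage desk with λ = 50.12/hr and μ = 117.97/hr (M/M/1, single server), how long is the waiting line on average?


ρ = 50.12/117.97 = 0.4249
Lq = ρ²/(1−ρ) = 0.1805/0.5751 = 0.3138

Final: 0.3138


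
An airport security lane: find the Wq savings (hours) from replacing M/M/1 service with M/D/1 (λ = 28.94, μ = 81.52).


ρ = 28.94/81.52 = 0.3550
Wq(M/M/1) = ρ/(μ−λ) = 0.3550/52.58 = 0.006752 hr
Wq(M/D/1) = ρ/(2(μ−λ)) = 0.003376 hr
Savings = 0.006752 − 0.003376 = 0.003376 hr

Final: 0.003376 hr


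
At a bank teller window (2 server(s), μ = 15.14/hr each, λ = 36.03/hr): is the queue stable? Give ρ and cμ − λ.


Total capacity cμ = 2·15.14 = 30.28/hr
ρ = λ/(cμ) = 36.03/30.28 = 1.1899
Stable ⇔ ρ < 1: NO
Spare capacity = cμ − λ = 30.28 − 36.03 = -5.75/hr

Final: ρ = 1.1899; unstable; margin = -5.75/hr


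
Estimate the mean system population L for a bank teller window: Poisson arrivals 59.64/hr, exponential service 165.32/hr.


ρ = λ/μ = 59.64/165.32 = 0.3608
L = ρ/(1−ρ) = 0.3608/(1 − 0.3608) = 0.3608/0.6392 = 0.5643

Final: 0.5643


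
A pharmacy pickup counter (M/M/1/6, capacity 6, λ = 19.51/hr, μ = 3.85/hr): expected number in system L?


ρ = 19.51/3.85 = 5.0675
L = ρ[1 − (K+1)ρ^K + Kρ^(K+1)] / [(1−ρ)(1−ρ^(K+1))]
Numerator: 5.0675·(1 − 7·16934.767531 + 6·85817.484292) = 2008580.005087
Denominator: (-4.0675)·(-85816.484292) = 349061.336109
L = 2008580.005087/349061.336109 = 5.7542

Final: 5.7542


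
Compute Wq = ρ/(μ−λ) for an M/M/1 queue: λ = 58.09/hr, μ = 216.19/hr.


ρ = 58.09/216.19 = 0.2687
Wq = ρ/(μ−λ) = 0.2687/(216.19 − 58.09) = 0.2687/158.10 = 0.001700 hr

Final: 0.001700 hr


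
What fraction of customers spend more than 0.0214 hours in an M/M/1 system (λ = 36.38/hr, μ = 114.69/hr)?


W ~ Exponential(μ−λ) for M/M/1.
μ − λ = 114.69 − 36.38 = 78.3100
P(W > t) = e^{−(μ−λ)t} = e^{−1.6758} = 0.187152

Final: 0.187152


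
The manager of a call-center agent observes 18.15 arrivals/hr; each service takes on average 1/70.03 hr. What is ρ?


ρ = λ/μ = 18.15/70.03 = 0.2592

Final: 0.2592


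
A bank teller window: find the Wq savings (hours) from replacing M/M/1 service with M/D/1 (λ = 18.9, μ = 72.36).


ρ = 18.9/72.36 = 0.2612
Wq(M/M/1) = ρ/(μ−λ) = 0.2612/53.46 = 0.004886 hr
Wq(M/D/1) = ρ/(2(μ−λ)) = 0.002443 hr
Savings = 0.004886 − 0.002443 = 0.002443 hr

Final: 0.002443 hr


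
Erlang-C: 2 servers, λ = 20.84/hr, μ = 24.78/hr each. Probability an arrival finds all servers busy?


a = λ/μ = 0.8410; ρ = a/2 = 0.4205
P₀ = 0.407955 (from M/M/c formula)
C(c,a) = [a^c/(c!(1−ρ))]·P₀ = [0.70728/(2·0.5795)]·0.407955
= 0.61025·0.407955 = 0.248955

Final: 0.248955


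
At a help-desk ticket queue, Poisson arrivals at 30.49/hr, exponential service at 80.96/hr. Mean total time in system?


W = 1/(μ−λ) = 1/(80.96 − 30.49) = 1/50.47 = 0.01981 hr

Final: 0.01981 hr


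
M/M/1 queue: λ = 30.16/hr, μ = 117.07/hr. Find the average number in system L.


ρ = λ/μ = 30.16/117.07 = 0.2576
L = ρ/(1−ρ) = 0.2576/(1 − 0.2576) = 0.2576/0.7424 = 0.3470

Final: 0.3470


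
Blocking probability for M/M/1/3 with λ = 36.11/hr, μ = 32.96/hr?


ρ = λ/μ = 36.11/32.96 = 1.0956
P_K = (1−ρ)ρ^K/(1−ρ^(K+1)) = (-0.09557·1.314985)/(1 − 1.440659)
= -0.125674/-0.440659 = 0.285195

Final: 0.285195


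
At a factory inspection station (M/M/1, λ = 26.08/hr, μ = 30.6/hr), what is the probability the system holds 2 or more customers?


ρ = 26.08/30.6 = 0.8523
P(N ≥ n) = ρ^n = 0.8523^2 = 0.726394

Final: 0.726394


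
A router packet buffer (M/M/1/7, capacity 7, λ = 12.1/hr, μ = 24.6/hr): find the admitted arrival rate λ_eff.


ρ = 0.4919; P_K = (1−ρ)ρ^7/(1−ρ^8) = 0.003552
λ_eff = λ(1 − P_K) = 12.1·(1 − 0.003552) = 12.1·0.996448 = 12.0570 /hr

Final: 12.0570 /hr


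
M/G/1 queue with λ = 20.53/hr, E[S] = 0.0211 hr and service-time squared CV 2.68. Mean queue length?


ρ = λ·E[S] = 20.53·0.0211 = 0.4332
Lq = ρ²(1+C_s²)/(2(1−ρ)) = 0.1876·(1+2.68)/(2·0.5668)
= 0.1876·3.6800/1.1336 = 0.60914

Final: 0.60914


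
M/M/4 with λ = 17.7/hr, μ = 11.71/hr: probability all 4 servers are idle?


a = λ/μ = 17.7/11.71 = 1.5115; ρ = a/c = 0.3779
Σ_{k=0}^{3} a^k/k! (terms k=0..3) = 1.00000 + 1.51153 + 1.14236 + 0.57557 = 4.22946
Tail: a^4/(4!(1−ρ)) = 5.21994/(24·0.6221) = 0.34961
P₀ = 1/(4.22946 + 0.34961) = 1/4.57907 = 0.218385

Final: 0.218385


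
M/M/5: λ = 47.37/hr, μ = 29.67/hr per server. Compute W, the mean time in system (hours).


a = 1.5966; ρ = 0.3193; P₀ = 0.202140
Lq = P₀·a^c·ρ/(c!(1−ρ)²) = 0.01204
Wq = Lq/λ = 0.01204/47.37 = 0.0002542 hr
W = Wq + 1/μ = 0.0002542 + 0.03370 = 0.03396 hr

Final: 0.03396 hr


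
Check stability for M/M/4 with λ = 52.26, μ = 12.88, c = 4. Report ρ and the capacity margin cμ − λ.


Total capacity cμ = 4·12.88 = 51.52/hr
ρ = λ/(cμ) = 52.26/51.52 = 1.0144
Stable ⇔ ρ < 1: NO
Spare capacity = cμ − λ = 51.52 − 52.26 = -0.74/hr

Final: ρ = 1.0144; unstable; margin = -0.74/hr


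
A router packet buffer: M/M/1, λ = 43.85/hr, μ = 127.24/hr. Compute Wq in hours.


ρ = 43.85/127.24 = 0.3446
Wq = ρ/(μ−λ) = 0.3446/(127.24 − 43.85) = 0.3446/83.39 = 0.004133 hr

Final: 0.004133 hr


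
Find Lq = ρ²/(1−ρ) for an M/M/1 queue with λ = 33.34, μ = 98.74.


ρ = 33.34/98.74 = 0.3377
Lq = ρ²/(1−ρ) = 0.1140/0.6623 = 0.1721

Final: 0.1721


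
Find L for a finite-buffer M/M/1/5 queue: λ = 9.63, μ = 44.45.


ρ = 9.63/44.45 = 0.2166
L = ρ[1 − (K+1)ρ^K + Kρ^(K+1)] / [(1−ρ)(1−ρ^(K+1))]
Numerator: 0.2166·(1 − 6·0.0004773 + 5·0.0001034) = 0.216140
Denominator: (0.7834)·(0.999897) = 0.783271
L = 0.216140/0.783271 = 0.2759

Final: 0.2759


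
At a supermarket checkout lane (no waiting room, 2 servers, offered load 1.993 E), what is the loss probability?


B(c,a) = (a^c/c!) / Σ_{k=0}^{c} a^k/k!
a^2/2! = 1.986025
Σ terms (k=0..2): 1.00000 + 1.99300 + 1.98602 = 4.979025
B = 1.986025/4.979025 = 0.398878

Final: 0.398878


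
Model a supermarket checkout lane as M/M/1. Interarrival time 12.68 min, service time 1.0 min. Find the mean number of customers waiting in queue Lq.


λ = 60/12.68 = 4.7319 /hr
μ = 60/1.0 = 60.0000 /hr
ρ = λ/μ = 4.7319/60.0000 = 0.07886
Lq = ρ²/(1−ρ) = 0.006220/0.9211 = 0.006752

Final: 0.006752


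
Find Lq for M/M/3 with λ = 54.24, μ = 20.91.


a = λ/μ = 2.5940; ρ = a/3 = 0.8647
P₀ = 0.035147
Lq = P₀·a^c·ρ / (c!·(1−ρ)²) = 0.035147·17.45408·0.8647/(6·0.01832)
= 4.82626

Final: 4.82626


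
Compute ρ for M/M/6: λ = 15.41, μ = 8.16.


ρ = λ/(cμ) = 15.41/(6·8.16) = 15.41/48.96 = 0.3147

Final: 0.3147


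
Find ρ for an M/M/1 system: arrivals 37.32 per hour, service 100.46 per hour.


ρ = λ/μ = 37.32/100.46 = 0.3715

Final: 0.3715


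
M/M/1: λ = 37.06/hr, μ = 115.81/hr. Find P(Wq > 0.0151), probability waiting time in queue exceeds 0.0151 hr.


ρ = 37.06/115.81 = 0.3200
P(Wq > t) = ρ·e^{−(μ−λ)t} = 0.3200·e^{−1.1891}
= 0.3200·0.304488 = 0.097438

Final: 0.097438


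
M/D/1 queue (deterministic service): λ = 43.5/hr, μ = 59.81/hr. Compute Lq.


ρ = 43.5/59.81 = 0.7273
M/D/1: Lq = ρ²/(2(1−ρ)) = 0.5290/(2·0.2727) = 0.96989

Final: 0.96989


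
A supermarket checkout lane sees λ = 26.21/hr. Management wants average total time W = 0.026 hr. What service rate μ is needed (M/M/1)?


W = 1/(μ−λ) ⇒ μ − λ = 1/W = 1/0.026 = 38.4615
μ = λ + 1/W = 26.21 + 38.4615 = 64.6715 per hr

Final: 64.6715 /hr


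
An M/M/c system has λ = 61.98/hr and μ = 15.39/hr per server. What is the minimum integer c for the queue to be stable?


Stability requires cμ > λ ⇔ c > λ/μ.
λ/μ = 61.98/15.39 = 4.0273
Minimum integer c = ⌊4.0273⌋ + 1 = 5
Check: 5·15.39 = 76.95 > 61.98, while 4·15.39 = 61.56 ≤ 61.98

Final: 5 servers


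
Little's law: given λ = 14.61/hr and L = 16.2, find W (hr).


W = L/λ = 16.2/14.61 = 1.1088 hr

Final: 1.1088 hr


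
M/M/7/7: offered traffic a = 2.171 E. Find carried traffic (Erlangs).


B(7,2.171) = 0.005154 (Erlang-B)
Carried load = a(1 − B) = 2.171·(1 − 0.005154) = 2.171·0.994846 = 2.1598 E

Final: 2.1598 Erlangs


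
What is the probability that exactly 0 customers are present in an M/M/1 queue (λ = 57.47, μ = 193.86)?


ρ = 57.47/193.86 = 0.2965
P_n = (1−ρ)·ρ^n = (1 − 0.2965)·0.2965^0 = 0.7035·1.000000 = 0.703549

Final: 0.703549


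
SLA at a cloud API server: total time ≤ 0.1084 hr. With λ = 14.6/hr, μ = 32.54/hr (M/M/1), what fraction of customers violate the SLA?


W ~ Exponential(μ−λ) for M/M/1.
μ − λ = 32.54 − 14.6 = 17.9400
P(W > t) = e^{−(μ−λ)t} = e^{−1.9447} = 0.143031

Final: 0.143031


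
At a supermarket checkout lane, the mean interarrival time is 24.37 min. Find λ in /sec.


λ = 1/(interarrival time) in consistent units.
1 second = 0.0166667 min, so λ = 0.0166667/24.37 = 0.0006839 per second

Final: 0.0006839 /sec


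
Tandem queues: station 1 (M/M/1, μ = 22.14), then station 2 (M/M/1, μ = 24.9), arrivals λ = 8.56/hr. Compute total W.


Each node sees arrival rate λ = 8.56/hr (tandem ⇒ throughput preserved).
W₁ = 1/(μ₁−λ) = 1/(22.14−8.56) = 0.07364 hr
W₂ = 1/(μ₂−λ) = 1/(24.9−8.56) = 0.06120 hr
W_total = W₁ + W₂ = 0.07364 + 0.06120 = 0.13484 hr

Final: 0.13484 hr


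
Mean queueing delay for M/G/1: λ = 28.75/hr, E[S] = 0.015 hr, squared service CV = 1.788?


ρ = λ·E[S] = 28.75·0.015 = 0.4312
E[S²] = E[S]²(1+C_s²) = 0.015²·(1+1.788) = 0.0006273
Wq = λ·E[S²]/(2(1−ρ)) = 28.75·0.0006273/(2·0.5688) = 0.01585 hr

Final: 0.01585 hr


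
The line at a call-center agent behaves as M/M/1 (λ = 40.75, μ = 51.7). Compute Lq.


ρ = 40.75/51.7 = 0.7882
Lq = ρ²/(1−ρ) = 0.6213/0.2118 = 2.9333

Final: 2.9333


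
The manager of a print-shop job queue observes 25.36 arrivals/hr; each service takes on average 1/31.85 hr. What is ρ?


ρ = λ/μ = 25.36/31.85 = 0.7962

Final: 0.7962


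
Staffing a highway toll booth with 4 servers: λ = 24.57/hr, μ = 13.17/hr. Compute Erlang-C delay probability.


a = λ/μ = 1.8656; ρ = a/4 = 0.4664
P₀ = 0.150740 (from M/M/c formula)
C(c,a) = [a^c/(c!(1−ρ))]·P₀ = [12.11372/(24·0.5336)]·0.150740
= 0.94591·0.150740 = 0.142587

Final: 0.142587


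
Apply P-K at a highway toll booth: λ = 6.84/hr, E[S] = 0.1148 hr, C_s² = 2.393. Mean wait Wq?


ρ = λ·E[S] = 6.84·0.1148 = 0.7852
E[S²] = E[S]²(1+C_s²) = 0.1148²·(1+2.393) = 0.044716
Wq = λ·E[S²]/(2(1−ρ)) = 6.84·0.044716/(2·0.2148) = 0.71207 hr

Final: 0.71207 hr


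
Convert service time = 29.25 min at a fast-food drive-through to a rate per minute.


μ = 1/(service time) in consistent units.
1 minute = 1 min, so μ = 1/29.25 = 0.03419 per minute

Final: 0.03419 /min


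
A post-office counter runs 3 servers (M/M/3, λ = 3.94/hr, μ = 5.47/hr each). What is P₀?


a = λ/μ = 3.94/5.47 = 0.7203; ρ = a/c = 0.2401
Σ_{k=0}^{2} a^k/k! (terms k=0..2) = 1.00000 + 0.72029 + 0.25941 = 1.97970
Tail: a^3/(3!(1−ρ)) = 0.37370/(6·0.7599) = 0.08196
P₀ = 1/(1.97970 + 0.08196) = 1/2.06167 = 0.485045

Final: 0.485045


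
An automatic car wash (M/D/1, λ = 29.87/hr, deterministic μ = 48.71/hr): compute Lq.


ρ = 29.87/48.71 = 0.6132
M/D/1: Lq = ρ²/(2(1−ρ)) = 0.3760/(2·0.3868) = 0.48612

Final: 0.48612


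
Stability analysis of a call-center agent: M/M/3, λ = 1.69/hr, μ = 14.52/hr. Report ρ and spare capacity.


Total capacity cμ = 3·14.52 = 43.56/hr
ρ = λ/(cμ) = 1.69/43.56 = 0.03880
Stable ⇔ ρ < 1: YES
Spare capacity = cμ − λ = 43.56 − 1.69 = 41.87/hr

Final: ρ = 0.03880; stable; margin = 41.87/hr


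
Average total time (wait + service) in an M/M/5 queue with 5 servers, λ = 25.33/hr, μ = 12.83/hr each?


a = 1.9743; ρ = 0.3949; P₀ = 0.137897
Lq = P₀·a^c·ρ/(c!(1−ρ)²) = 0.03717
Wq = Lq/λ = 0.03717/25.33 = 0.001467 hr
W = Wq + 1/μ = 0.001467 + 0.07794 = 0.07941 hr

Final: 0.07941 hr


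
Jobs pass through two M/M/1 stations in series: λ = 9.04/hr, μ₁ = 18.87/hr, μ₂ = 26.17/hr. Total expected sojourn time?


Each node sees arrival rate λ = 9.04/hr (tandem ⇒ throughput preserved).
W₁ = 1/(μ₁−λ) = 1/(18.87−9.04) = 0.10173 hr
W₂ = 1/(μ₂−λ) = 1/(26.17−9.04) = 0.05838 hr
W_total = W₁ + W₂ = 0.10173 + 0.05838 = 0.16011 hr

Final: 0.16011 hr


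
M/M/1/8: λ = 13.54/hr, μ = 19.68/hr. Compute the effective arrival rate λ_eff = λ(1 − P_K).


ρ = 0.6880; P_K = (1−ρ)ρ^8/(1−ρ^9) = 0.016224
λ_eff = λ(1 − P_K) = 13.54·(1 − 0.016224) = 13.54·0.983776 = 13.3203 /hr

Final: 13.3203 /hr


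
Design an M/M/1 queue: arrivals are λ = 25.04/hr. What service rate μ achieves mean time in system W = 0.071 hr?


W = 1/(μ−λ) ⇒ μ − λ = 1/W = 1/0.071 = 14.0845
μ = λ + 1/W = 25.04 + 14.0845 = 39.1245 per hr

Final: 39.1245 /hr


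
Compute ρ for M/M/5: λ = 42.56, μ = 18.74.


ρ = λ/(cμ) = 42.56/(5·18.74) = 42.56/93.70 = 0.4542

Final: 0.4542


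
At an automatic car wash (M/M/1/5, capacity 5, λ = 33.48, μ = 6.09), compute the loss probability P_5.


ρ = λ/μ = 33.48/6.09 = 5.4975
P_K = (1−ρ)ρ^K/(1−ρ^(K+1)) = (-4.4975·5021.584596)/(1 − 27606.346844)
= -22584.762248/-27605.346844 = 0.818130

Final: 0.818130


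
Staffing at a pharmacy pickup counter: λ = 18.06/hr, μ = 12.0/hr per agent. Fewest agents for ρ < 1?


Stability requires cμ > λ ⇔ c > λ/μ.
λ/μ = 18.06/12.0 = 1.5050
Minimum integer c = ⌊1.5050⌋ + 1 = 2
Check: 2·12.0 = 24.00 > 18.06, while 1·12.0 = 12.00 ≤ 18.06

Final: 2 servers


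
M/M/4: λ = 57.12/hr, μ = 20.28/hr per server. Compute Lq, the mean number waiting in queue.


a = λ/μ = 2.8166; ρ = a/4 = 0.7041
P₀ = 0.049091
Lq = P₀·a^c·ρ / (c!·(1−ρ)²) = 0.049091·62.93337·0.7041/(24·0.08753)
= 1.03554

Final: 1.03554


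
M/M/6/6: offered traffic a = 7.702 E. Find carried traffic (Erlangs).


B(6,7.702) = 0.373175 (Erlang-B)
Carried load = a(1 − B) = 7.702·(1 − 0.373175) = 7.702·0.626825 = 4.8278 E

Final: 4.8278 Erlangs


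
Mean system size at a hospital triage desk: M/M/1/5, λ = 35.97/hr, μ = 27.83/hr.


ρ = 35.97/27.83 = 1.2925
L = ρ[1 − (K+1)ρ^K + Kρ^(K+1)] / [(1−ρ)(1−ρ^(K+1))]
Numerator: 1.2925·(1 − 6·3.606917 + 5·4.661905) = 3.448391
Denominator: (-0.2925)·(-3.661905) = 1.071071
L = 3.448391/1.071071 = 3.2196

Final: 3.2196


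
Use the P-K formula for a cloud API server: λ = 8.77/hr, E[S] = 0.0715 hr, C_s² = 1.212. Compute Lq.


ρ = λ·E[S] = 8.77·0.0715 = 0.6271
Lq = ρ²(1+C_s²)/(2(1−ρ)) = 0.3932·(1+1.212)/(2·0.3729)
= 0.3932·2.2120/0.7459 = 1.16606

Final: 1.16606


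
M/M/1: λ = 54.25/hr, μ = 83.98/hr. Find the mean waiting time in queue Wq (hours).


ρ = 54.25/83.98 = 0.6460
Wq = ρ/(μ−λ) = 0.6460/(83.98 − 54.25) = 0.6460/29.73 = 0.02173 hr

Final: 0.02173 hr


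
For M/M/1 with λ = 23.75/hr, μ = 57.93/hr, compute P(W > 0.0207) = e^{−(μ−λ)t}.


W ~ Exponential(μ−λ) for M/M/1.
μ − λ = 57.93 − 23.75 = 34.1800
P(W > t) = e^{−(μ−λ)t} = e^{−0.7075} = 0.492862

Final: 0.492862


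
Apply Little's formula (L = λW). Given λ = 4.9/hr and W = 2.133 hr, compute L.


L = λW = 4.9·2.133 = 10.4517

Final: 10.4517


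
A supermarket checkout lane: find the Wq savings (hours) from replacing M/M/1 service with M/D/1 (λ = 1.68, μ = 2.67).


ρ = 1.68/2.67 = 0.6292
Wq(M/M/1) = ρ/(μ−λ) = 0.6292/0.9900 = 0.63557 hr
Wq(M/D/1) = ρ/(2(μ−λ)) = 0.31778 hr
Savings = 0.63557 − 0.31778 = 0.31778 hr

Final: 0.31778 hr


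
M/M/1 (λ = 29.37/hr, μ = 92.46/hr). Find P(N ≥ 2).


ρ = 29.37/92.46 = 0.3177
P(N ≥ n) = ρ^n = 0.3177^2 = 0.100902

Final: 0.100902


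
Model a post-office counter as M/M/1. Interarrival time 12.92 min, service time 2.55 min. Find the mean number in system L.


λ = 60/12.92 = 4.6440 /hr
μ = 60/2.55 = 23.5294 /hr
ρ = λ/μ = 4.6440/23.5294 = 0.1974
L = ρ/(1−ρ) = 0.1974/0.8026 = 0.2459

Final: 0.2459


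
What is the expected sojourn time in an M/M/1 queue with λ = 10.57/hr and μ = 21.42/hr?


W = 1/(μ−λ) = 1/(21.42 − 10.57) = 1/10.85 = 0.09217 hr

Final: 0.09217 hr


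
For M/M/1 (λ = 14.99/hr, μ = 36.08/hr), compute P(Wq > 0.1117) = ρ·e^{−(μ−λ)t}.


ρ = 14.99/36.08 = 0.4155
P(Wq > t) = ρ·e^{−(μ−λ)t} = 0.4155·e^{−2.3558}
= 0.4155·0.094822 = 0.039395

Final: 0.039395


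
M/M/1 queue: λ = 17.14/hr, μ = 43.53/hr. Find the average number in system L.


ρ = λ/μ = 17.14/43.53 = 0.3938
L = ρ/(1−ρ) = 0.3938/(1 − 0.3938) = 0.3938/0.6062 = 0.6495

Final: 0.6495


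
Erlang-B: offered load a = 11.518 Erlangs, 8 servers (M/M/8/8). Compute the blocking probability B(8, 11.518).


B(c,a) = (a^c/c!) / Σ_{k=0}^{c} a^k/k!
a^8/8! = 7682.385039
Σ terms (k=0..8): 1.00000 + 11.51800 + 66.33216 + 254.67128 + 733.32595 + 1689.28966 + 3242.87306 + 5335.91598 + 7682.38504 = 19017.311143
B = 7682.385039/19017.311143 = 0.403968

Final: 0.403968


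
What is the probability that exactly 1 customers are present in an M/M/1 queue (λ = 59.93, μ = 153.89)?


ρ = 59.93/153.89 = 0.3894
P_n = (1−ρ)·ρ^n = (1 − 0.3894)·0.3894^1 = 0.6106·0.389434 = 0.237775

Final: 0.237775


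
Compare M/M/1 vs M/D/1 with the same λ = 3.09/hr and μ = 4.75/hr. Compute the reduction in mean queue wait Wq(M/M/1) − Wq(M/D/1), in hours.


ρ = 3.09/4.75 = 0.6505
Wq(M/M/1) = ρ/(μ−λ) = 0.6505/1.66 = 0.39188 hr
Wq(M/D/1) = ρ/(2(μ−λ)) = 0.19594 hr
Savings = 0.39188 − 0.19594 = 0.19594 hr

Final: 0.19594 hr


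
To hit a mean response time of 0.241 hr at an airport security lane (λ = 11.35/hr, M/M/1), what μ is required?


W = 1/(μ−λ) ⇒ μ − λ = 1/W = 1/0.241 = 4.1494
μ = λ + 1/W = 11.35 + 4.1494 = 15.4994 per hr

Final: 15.4994 /hr


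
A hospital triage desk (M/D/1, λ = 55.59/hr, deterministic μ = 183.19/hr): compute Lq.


ρ = 55.59/183.19 = 0.3035
M/D/1: Lq = ρ²/(2(1−ρ)) = 0.09209/(2·0.6965) = 0.06610

Final: 0.06610


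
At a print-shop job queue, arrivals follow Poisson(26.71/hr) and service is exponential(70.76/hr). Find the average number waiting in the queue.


ρ = 26.71/70.76 = 0.3775
Lq = ρ²/(1−ρ) = 0.1425/0.6225 = 0.2289

Final: 0.2289


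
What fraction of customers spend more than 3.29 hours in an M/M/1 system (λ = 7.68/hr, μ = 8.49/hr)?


W ~ Exponential(μ−λ) for M/M/1.
μ − λ = 8.49 − 7.68 = 0.8100
P(W > t) = e^{−(μ−λ)t} = e^{−2.6649} = 0.069606

Final: 0.069606


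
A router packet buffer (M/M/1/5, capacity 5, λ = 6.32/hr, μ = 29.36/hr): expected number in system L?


ρ = 6.32/29.36 = 0.2153
L = ρ[1 − (K+1)ρ^K + Kρ^(K+1)] / [(1−ρ)(1−ρ^(K+1))]
Numerator: 0.2153·(1 − 6·0.0004622 + 5·0.00009949) = 0.214769
Denominator: (0.7847)·(0.999901) = 0.784663
L = 0.214769/0.784663 = 0.2737

Final: 0.2737


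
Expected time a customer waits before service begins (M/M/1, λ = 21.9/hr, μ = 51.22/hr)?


ρ = 21.9/51.22 = 0.4276
Wq = ρ/(μ−λ) = 0.4276/(51.22 − 21.9) = 0.4276/29.32 = 0.01458 hr

Final: 0.01458 hr


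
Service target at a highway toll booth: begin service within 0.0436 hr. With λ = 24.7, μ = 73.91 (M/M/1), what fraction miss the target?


ρ = 24.7/73.91 = 0.3342
P(Wq > t) = ρ·e^{−(μ−λ)t} = 0.3342·e^{−2.1456}
= 0.3342·0.117003 = 0.039101

Final: 0.039101


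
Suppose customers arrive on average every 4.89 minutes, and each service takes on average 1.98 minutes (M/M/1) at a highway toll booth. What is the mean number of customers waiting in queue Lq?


λ = 60/4.89 = 12.2699 /hr
μ = 60/1.98 = 30.3030 /hr
ρ = λ/μ = 12.2699/30.3030 = 0.4049
Lq = ρ²/(1−ρ) = 0.1640/0.5951 = 0.2755

Final: 0.2755


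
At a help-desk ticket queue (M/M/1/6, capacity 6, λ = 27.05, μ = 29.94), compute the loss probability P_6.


ρ = λ/μ = 27.05/29.94 = 0.9035
P_K = (1−ρ)ρ^K/(1−ρ^(K+1)) = (0.09653·0.543867)/(1 − 0.491370)
= 0.052498/0.508630 = 0.103214

Final: 0.103214


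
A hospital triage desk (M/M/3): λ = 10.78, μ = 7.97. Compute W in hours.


a = 1.3526; ρ = 0.4509; P₀ = 0.248861
Lq = P₀·a^c·ρ/(c!(1−ρ)²) = 0.15345
Wq = Lq/λ = 0.15345/10.78 = 0.01423 hr
W = Wq + 1/μ = 0.01423 + 0.12547 = 0.13970 hr

Final: 0.13970 hr


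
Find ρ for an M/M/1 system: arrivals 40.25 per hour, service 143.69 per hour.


ρ = λ/μ = 40.25/143.69 = 0.2801

Final: 0.2801


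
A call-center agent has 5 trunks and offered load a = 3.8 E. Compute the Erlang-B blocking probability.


B(c,a) = (a^c/c!) / Σ_{k=0}^{c} a^k/k!
a^5/5! = 6.602931
Σ terms (k=0..5): 1.00000 + 3.80000 + 7.22000 + 9.14533 + 8.68807 + 6.60293 = 36.456331
B = 6.602931/36.456331 = 0.181119

Final: 0.181119


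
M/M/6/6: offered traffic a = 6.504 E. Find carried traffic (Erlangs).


B(6,6.504) = 0.299365 (Erlang-B)
Carried load = a(1 − B) = 6.504·(1 − 0.299365) = 6.504·0.700635 = 4.5569 E

Final: 4.5569 Erlangs


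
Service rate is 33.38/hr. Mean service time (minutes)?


Mean service time = 1/μ = 1/33.38 hour = 0.02996 hour
In minutes: 0.02996 × 60 = 1.7975 min

Final: 1.7975 min


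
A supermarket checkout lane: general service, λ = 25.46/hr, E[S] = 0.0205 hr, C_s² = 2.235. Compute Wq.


ρ = λ·E[S] = 25.46·0.0205 = 0.5219
E[S²] = E[S]²(1+C_s²) = 0.0205²·(1+2.235) = 0.001360
Wq = λ·E[S²]/(2(1−ρ)) = 25.46·0.001360/(2·0.4781) = 0.03620 hr

Final: 0.03620 hr
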